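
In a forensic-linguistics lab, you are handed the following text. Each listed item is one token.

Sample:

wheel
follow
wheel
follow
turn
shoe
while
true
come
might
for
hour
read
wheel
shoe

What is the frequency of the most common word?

Frequencies: wheel:3, follow:2, shoe:2, turn:1, while:1, true:1, come:1, might:1, for:1, hour:1, read:1
Most common: 'wheel' with frequency 3.

3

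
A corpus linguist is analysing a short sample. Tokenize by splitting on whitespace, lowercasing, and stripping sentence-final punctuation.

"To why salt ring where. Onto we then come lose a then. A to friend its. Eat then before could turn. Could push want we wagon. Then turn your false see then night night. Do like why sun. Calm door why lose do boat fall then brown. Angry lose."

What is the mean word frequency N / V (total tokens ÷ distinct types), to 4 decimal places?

N = 49 tokens, V = 33 types.
Mean frequency = N / V = 49 / 33 = 1.4848

1.4848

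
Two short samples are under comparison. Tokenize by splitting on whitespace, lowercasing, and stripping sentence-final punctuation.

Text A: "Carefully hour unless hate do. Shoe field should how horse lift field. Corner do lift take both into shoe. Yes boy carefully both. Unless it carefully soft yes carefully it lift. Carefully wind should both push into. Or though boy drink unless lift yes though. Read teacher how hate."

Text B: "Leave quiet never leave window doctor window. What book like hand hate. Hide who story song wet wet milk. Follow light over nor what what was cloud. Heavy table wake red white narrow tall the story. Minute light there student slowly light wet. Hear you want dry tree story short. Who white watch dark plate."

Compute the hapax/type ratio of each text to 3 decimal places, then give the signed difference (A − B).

-0.391

A: hapax=11, V=26, ratio=0.423
B: hapax=35, V=43, ratio=0.814
Difference = 0.423 − 0.814 = -0.391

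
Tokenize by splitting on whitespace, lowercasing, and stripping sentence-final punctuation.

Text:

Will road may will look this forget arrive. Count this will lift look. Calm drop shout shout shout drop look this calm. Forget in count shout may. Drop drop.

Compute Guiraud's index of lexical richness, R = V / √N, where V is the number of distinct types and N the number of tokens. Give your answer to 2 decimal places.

2.41

N = 29, V = 13.
√N = 5.385165
R = 13 / 5.385165 = 2.41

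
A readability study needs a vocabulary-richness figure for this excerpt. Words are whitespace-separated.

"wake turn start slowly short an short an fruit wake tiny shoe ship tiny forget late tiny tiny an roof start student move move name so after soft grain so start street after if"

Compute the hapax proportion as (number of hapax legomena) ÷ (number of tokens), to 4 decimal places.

Frequencies: tiny:4, start:3, an:3, wake:2, short:2, move:2, so:2, after:2, turn:1, slowly:1, fruit:1, shoe:1, ship:1, forget:1, late:1, roof:1, student:1, name:1, soft:1, grain:1, … (2 more, each freq 1)
Hapax count = 14; token count = 34.
Ratio = 14 / 34 = 0.4118

0.4118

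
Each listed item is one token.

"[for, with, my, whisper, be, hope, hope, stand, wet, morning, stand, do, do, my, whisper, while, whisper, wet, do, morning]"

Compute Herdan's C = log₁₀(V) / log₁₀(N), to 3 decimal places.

0.800

N = 20, V = 11.
log₁₀(V) = 1.041393, log₁₀(N) = 1.301030
C = 1.041393 / 1.301030 = 0.800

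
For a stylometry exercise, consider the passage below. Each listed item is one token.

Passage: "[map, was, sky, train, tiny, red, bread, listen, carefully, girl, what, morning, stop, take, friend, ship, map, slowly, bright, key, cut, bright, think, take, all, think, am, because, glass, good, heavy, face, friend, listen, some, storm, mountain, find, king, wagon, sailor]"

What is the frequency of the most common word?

2

Frequencies: map:2, listen:2, take:2, friend:2, bright:2, think:2, was:1, sky:1, train:1, tiny:1, red:1, bread:1, carefully:1, girl:1, what:1, morning:1, stop:1, ship:1, slowly:1, key:1, … (15 more, each freq 1)
Most common: 'map' with frequency 2.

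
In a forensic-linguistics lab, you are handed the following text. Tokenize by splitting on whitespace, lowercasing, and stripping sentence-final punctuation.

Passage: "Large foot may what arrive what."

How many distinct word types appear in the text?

5

Distinct types: {arrive, foot, large, may, what}
V = 5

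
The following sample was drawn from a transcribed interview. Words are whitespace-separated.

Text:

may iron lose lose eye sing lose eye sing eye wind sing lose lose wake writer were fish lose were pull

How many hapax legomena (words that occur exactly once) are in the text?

Frequencies: lose:6, eye:3, sing:3, were:2, may:1, iron:1, wind:1, wake:1, writer:1, fish:1, pull:1
Hapax (freq=1): fish, iron, may, pull, wake, wind, writer

7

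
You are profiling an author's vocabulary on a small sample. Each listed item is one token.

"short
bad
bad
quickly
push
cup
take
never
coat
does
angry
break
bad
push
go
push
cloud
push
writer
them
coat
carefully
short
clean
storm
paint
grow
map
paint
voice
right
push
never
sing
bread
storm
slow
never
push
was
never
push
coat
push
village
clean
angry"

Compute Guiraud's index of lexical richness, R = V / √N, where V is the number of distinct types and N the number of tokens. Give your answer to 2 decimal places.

N = 47, V = 28.
√N = 6.855655
R = 28 / 6.855655 = 4.08

4.08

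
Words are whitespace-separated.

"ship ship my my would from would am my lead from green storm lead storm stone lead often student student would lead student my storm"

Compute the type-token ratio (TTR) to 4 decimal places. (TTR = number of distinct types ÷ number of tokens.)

N = 25 tokens, V = 11 types.
TTR = V / N = 11 / 25 = 0.4400

0.4400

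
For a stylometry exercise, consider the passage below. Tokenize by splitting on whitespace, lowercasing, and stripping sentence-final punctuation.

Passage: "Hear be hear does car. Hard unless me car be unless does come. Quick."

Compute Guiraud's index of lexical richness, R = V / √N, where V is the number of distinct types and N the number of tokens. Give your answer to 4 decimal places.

2.4054

N = 14, V = 9.
√N = 3.741657
R = 9 / 3.741657 = 2.4054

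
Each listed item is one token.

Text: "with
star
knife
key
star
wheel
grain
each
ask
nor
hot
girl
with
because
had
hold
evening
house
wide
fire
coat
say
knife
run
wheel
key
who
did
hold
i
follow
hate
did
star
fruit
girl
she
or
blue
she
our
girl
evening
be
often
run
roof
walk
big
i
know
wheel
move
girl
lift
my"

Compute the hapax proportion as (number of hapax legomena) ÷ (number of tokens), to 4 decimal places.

0.5000

Frequencies: girl:4, star:3, wheel:3, with:2, knife:2, key:2, hold:2, evening:2, run:2, did:2, i:2, she:2, grain:1, each:1, ask:1, nor:1, hot:1, because:1, had:1, house:1, … (20 more, each freq 1)
Hapax count = 28; token count = 56.
Ratio = 28 / 56 = 0.5000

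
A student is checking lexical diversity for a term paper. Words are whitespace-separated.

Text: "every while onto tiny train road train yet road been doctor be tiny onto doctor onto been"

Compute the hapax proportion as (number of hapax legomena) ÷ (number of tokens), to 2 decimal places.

0.24

Frequencies: onto:3, tiny:2, train:2, road:2, been:2, doctor:2, every:1, while:1, yet:1, be:1
Hapax count = 4; token count = 17.
Ratio = 4 / 17 = 0.24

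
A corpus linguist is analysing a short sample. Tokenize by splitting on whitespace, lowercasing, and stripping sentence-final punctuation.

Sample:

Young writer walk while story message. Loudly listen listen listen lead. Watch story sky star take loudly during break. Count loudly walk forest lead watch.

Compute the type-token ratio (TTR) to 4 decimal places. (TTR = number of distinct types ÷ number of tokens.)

0.6800

N = 25 tokens, V = 17 types.
TTR = V / N = 17 / 25 = 0.6800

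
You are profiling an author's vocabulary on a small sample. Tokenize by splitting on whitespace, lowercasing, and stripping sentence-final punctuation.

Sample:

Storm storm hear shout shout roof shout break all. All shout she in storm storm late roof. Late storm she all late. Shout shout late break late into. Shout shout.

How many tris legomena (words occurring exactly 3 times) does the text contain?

Frequencies: shout:8, storm:5, late:5, all:3, roof:2, break:2, she:2, hear:1, in:1, into:1
Words with frequency 3: all

1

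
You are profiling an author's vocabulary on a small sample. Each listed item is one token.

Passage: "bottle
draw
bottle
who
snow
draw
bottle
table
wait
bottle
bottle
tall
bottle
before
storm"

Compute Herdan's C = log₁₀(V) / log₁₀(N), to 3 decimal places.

N = 15, V = 9.
log₁₀(V) = 0.954243, log₁₀(N) = 1.176091
C = 0.954243 / 1.176091 = 0.811

0.811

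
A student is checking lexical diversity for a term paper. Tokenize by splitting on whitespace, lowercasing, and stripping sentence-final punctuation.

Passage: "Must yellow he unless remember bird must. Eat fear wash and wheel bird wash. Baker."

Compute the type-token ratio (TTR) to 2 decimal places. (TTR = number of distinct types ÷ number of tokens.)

0.80

N = 15 tokens, V = 12 types.
TTR = V / N = 12 / 15 = 0.80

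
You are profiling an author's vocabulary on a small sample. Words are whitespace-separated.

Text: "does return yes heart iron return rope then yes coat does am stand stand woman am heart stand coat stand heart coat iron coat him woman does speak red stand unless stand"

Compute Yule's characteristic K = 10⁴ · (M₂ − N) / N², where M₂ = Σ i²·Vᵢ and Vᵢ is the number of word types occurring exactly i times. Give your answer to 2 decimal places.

Frequencies: stand:6, coat:4, does:3, heart:3, return:2, yes:2, iron:2, am:2, woman:2, rope:1, then:1, him:1, speak:1, red:1, unless:1
N = 32. Frequency spectrum: V_1=6, V_2=5, V_3=2, V_4=1, V_6=1
M₂ = 1²·6 + 2²·5 + 3²·2 + 4²·1 + 6²·1 = 96
K = 10000 × (96 − 32) / 32² = 625.00

625.00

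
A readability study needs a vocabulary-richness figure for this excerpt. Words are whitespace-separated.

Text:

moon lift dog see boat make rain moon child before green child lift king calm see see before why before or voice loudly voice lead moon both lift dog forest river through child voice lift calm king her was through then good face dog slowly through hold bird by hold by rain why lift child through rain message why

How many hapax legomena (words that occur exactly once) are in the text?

Frequencies: lift:5, child:4, through:4, moon:3, dog:3, see:3, rain:3, before:3, why:3, voice:3, king:2, calm:2, hold:2, by:2, boat:1, make:1, green:1, or:1, loudly:1, lead:1, … (11 more, each freq 1)
Hapax (freq=1): bird, boat, both, face, forest, good, green, her, lead, loudly, make, message, or, river, slowly, then, was

17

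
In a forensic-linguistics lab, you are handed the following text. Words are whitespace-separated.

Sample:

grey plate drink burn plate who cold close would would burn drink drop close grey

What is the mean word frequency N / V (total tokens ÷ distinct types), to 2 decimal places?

1.67

N = 15 tokens, V = 9 types.
Mean frequency = N / V = 15 / 9 = 1.67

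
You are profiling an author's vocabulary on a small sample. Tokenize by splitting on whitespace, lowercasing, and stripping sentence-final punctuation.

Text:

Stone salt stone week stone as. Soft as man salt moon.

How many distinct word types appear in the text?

7

Distinct types: {as, man, moon, salt, soft, stone, week}
V = 7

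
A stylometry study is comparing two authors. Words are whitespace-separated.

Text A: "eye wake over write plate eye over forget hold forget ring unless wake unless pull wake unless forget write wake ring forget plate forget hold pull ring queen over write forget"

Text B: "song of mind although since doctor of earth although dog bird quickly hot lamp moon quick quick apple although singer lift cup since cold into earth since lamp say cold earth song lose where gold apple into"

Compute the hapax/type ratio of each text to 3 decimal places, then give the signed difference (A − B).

A: hapax=1, V=11, ratio=0.091
B: hapax=14, V=24, ratio=0.583
Difference = 0.091 − 0.583 = -0.492

-0.492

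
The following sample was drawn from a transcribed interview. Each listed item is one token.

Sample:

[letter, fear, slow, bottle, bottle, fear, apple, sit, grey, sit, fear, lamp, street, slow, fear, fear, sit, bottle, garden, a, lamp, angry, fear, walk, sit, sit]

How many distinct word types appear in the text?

13

Distinct types: {a, angry, apple, bottle, fear, garden, grey, lamp, letter, sit, slow, street, walk}
V = 13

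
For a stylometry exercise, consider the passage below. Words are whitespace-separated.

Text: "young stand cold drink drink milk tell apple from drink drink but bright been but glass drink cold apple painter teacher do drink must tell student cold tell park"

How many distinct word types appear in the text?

18

Distinct types: {apple, been, bright, but, cold, do, drink, from, glass, milk, must, painter, park, stand, student, teacher, tell, young}
V = 18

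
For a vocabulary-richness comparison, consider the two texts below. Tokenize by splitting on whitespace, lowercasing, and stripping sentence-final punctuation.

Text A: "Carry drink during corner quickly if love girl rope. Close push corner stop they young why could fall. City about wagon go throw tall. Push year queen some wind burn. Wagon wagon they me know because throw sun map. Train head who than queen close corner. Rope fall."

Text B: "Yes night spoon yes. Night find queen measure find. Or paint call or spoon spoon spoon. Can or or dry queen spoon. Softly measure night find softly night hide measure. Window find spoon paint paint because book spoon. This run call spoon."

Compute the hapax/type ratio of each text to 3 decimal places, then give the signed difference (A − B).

0.313

A: hapax=28, V=37, ratio=0.757
B: hapax=8, V=18, ratio=0.444
Difference = 0.757 − 0.444 = 0.313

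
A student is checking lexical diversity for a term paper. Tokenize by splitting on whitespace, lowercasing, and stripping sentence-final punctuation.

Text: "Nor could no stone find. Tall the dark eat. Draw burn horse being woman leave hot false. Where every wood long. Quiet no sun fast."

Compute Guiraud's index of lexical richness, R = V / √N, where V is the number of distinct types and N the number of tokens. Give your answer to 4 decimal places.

N = 25, V = 24.
√N = 5.000000
R = 24 / 5.000000 = 4.8000

4.8000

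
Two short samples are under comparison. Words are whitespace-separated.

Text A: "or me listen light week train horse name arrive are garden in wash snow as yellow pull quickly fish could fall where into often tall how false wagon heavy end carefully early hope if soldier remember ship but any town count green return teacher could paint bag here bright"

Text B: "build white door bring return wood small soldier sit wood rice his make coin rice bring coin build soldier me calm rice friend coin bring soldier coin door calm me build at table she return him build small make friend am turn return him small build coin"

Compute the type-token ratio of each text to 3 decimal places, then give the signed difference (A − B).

TTR(A) = 48/49 = 0.980
TTR(B) = 22/47 = 0.468
Difference = 0.980 − 0.468 = 0.512

0.512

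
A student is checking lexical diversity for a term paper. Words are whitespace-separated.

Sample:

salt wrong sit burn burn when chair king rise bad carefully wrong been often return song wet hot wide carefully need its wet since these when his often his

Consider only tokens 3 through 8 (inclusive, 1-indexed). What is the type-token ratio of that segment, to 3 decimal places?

0.833

Segment tokens 3–8: sit, burn, burn, when, chair, king
Segment N = 6, segment V = 5.
TTR = 5 / 6 = 0.833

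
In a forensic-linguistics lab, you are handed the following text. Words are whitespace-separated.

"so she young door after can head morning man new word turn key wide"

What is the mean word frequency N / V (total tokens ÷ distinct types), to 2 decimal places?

1.00

N = 14 tokens, V = 14 types.
Mean frequency = N / V = 14 / 14 = 1.00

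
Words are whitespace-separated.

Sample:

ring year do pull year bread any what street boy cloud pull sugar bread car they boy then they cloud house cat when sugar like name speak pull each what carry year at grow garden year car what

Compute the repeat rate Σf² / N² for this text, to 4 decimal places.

Frequencies: year:4, pull:3, what:3, bread:2, boy:2, cloud:2, sugar:2, car:2, they:2, ring:1, do:1, any:1, street:1, then:1, house:1, cat:1, when:1, like:1, name:1, speak:1, … (5 more, each freq 1)
Σf² = 74; N² = 1444
Repeat rate = 74 / 1444 = 0.0512

0.0512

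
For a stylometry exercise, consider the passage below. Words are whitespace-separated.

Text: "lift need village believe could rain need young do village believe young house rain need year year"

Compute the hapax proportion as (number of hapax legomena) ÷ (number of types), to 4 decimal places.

Frequencies: need:3, village:2, believe:2, rain:2, young:2, year:2, lift:1, could:1, do:1, house:1
Hapax count = 4; type count = 10.
Ratio = 4 / 10 = 0.4000

0.4000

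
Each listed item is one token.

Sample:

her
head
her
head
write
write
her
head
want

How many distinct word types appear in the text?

Distinct types: {head, her, want, write}
V = 4

4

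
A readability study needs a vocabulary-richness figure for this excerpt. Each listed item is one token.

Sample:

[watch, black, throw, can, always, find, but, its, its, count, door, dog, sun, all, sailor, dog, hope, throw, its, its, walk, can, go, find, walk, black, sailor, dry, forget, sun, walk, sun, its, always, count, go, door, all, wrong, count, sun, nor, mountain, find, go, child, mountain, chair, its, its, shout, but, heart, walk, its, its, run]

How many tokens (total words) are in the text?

57

Tokens: watch, black, throw, can, always, find, but, its, its, count, door, dog, sun, all, sailor, dog, hope, throw, its, its, walk, can, go, find, walk, black, sailor, dry, forget, sun, walk, sun, its, always, count, go, door, all, wrong, count, sun, nor, mountain, find, go, child, mountain, chair, its, its, shout, but, heart, walk, its, its, run
N = 57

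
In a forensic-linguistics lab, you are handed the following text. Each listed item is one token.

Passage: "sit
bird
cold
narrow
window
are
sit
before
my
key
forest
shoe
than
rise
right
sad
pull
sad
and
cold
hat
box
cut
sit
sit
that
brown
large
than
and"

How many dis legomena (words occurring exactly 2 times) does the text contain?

Frequencies: sit:4, cold:2, than:2, sad:2, and:2, bird:1, narrow:1, window:1, are:1, before:1, my:1, key:1, forest:1, shoe:1, rise:1, right:1, pull:1, hat:1, box:1, cut:1, … (3 more, each freq 1)
Words with frequency 2: and, cold, sad, than

4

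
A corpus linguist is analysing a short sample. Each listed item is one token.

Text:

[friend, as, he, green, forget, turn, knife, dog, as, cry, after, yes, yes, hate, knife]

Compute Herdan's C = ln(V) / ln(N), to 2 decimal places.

N = 15, V = 12.
ln(V) = 2.484907, ln(N) = 2.708050
C = 2.484907 / 2.708050 = 0.92

0.92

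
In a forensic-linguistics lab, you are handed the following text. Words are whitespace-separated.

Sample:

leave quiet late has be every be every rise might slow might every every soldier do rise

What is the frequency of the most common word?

Frequencies: every:4, be:2, rise:2, might:2, leave:1, quiet:1, late:1, has:1, slow:1, soldier:1, do:1
Most common: 'every' with frequency 4.

4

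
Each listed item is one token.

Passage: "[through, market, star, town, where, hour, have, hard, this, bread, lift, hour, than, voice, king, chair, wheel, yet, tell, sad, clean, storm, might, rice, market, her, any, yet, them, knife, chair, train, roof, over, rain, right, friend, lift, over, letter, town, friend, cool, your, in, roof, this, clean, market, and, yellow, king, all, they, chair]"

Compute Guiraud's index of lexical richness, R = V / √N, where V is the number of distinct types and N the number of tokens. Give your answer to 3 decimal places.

N = 55, V = 41.
√N = 7.416198
R = 41 / 7.416198 = 5.528

5.528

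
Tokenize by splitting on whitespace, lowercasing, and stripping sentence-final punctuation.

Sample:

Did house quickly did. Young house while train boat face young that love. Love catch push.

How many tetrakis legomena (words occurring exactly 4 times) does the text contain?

Frequencies: did:2, house:2, young:2, love:2, quickly:1, while:1, train:1, boat:1, face:1, that:1, catch:1, push:1
Words with frequency 4: (none)

0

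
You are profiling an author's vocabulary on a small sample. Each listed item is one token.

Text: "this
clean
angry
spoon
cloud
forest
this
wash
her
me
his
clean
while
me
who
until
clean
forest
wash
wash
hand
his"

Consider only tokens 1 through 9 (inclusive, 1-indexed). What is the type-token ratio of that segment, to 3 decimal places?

Segment tokens 1–9: this, clean, angry, spoon, cloud, forest, this, wash, her
Segment N = 9, segment V = 8.
TTR = 8 / 9 = 0.889

0.889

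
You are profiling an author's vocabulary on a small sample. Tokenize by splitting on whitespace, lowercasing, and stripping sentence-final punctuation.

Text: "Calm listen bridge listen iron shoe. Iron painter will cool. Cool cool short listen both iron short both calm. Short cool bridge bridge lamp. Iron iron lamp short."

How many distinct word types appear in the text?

11

Distinct types: {both, bridge, calm, cool, iron, lamp, listen, painter, shoe, short, will}
V = 11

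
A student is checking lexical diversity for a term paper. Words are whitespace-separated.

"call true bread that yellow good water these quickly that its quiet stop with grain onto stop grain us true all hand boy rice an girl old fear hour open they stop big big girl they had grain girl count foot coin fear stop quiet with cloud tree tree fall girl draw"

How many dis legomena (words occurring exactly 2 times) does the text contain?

Frequencies: stop:4, girl:4, grain:3, true:2, that:2, quiet:2, with:2, fear:2, they:2, big:2, tree:2, call:1, bread:1, yellow:1, good:1, water:1, these:1, quickly:1, its:1, onto:1, … (16 more, each freq 1)
Words with frequency 2: big, fear, quiet, that, they, tree, true, with

8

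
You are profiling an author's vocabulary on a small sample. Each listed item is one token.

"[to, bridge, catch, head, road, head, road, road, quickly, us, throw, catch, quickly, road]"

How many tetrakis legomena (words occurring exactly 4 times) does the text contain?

1

Frequencies: road:4, catch:2, head:2, quickly:2, to:1, bridge:1, us:1, throw:1
Words with frequency 4: road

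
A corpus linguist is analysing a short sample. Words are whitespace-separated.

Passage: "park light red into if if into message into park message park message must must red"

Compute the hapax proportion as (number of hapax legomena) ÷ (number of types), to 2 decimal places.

0.14

Frequencies: park:3, into:3, message:3, red:2, if:2, must:2, light:1
Hapax count = 1; type count = 7.
Ratio = 1 / 7 = 0.14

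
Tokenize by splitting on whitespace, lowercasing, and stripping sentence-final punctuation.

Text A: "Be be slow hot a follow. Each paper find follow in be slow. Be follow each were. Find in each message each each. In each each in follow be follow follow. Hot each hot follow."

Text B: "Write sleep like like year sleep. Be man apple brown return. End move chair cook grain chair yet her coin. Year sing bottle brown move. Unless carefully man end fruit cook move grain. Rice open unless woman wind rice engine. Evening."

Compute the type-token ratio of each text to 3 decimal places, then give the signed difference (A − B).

TTR(A) = 11/35 = 0.314
TTR(B) = 28/41 = 0.683
Difference = 0.314 − 0.683 = -0.369

-0.369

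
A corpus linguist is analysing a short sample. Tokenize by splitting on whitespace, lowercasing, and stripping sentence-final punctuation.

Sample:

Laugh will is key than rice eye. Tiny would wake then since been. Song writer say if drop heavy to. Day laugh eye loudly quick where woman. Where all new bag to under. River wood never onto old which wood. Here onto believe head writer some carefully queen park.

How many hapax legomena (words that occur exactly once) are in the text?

Frequencies: laugh:2, eye:2, writer:2, to:2, where:2, wood:2, onto:2, will:1, is:1, key:1, than:1, rice:1, tiny:1, would:1, wake:1, then:1, since:1, been:1, song:1, say:1, … (22 more, each freq 1)
Hapax (freq=1): all, bag, been, believe, carefully, day, drop, head, heavy, here, if, is, key, loudly, never, new, old, park, queen, quick, rice, river, say, since, some, song, than, then, tiny, under, wake, which, will, woman, would

35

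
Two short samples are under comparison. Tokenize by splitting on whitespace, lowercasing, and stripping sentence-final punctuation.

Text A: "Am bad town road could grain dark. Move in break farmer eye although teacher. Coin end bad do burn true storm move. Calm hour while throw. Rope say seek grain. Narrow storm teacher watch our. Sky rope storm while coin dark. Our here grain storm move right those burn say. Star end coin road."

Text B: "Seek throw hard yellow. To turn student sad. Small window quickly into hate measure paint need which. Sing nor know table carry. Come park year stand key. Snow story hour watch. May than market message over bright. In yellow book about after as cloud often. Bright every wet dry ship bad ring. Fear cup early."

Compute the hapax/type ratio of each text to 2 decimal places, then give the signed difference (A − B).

A: hapax=21, V=35, ratio=0.60
B: hapax=51, V=53, ratio=0.96
Difference = 0.60 − 0.96 = -0.36

-0.36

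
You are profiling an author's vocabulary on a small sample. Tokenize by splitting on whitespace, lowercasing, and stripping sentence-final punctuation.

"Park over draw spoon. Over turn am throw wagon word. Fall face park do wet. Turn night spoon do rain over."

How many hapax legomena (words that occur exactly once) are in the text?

10

Frequencies: over:3, park:2, spoon:2, turn:2, do:2, draw:1, am:1, throw:1, wagon:1, word:1, fall:1, face:1, wet:1, night:1, rain:1
Hapax (freq=1): am, draw, face, fall, night, rain, throw, wagon, wet, word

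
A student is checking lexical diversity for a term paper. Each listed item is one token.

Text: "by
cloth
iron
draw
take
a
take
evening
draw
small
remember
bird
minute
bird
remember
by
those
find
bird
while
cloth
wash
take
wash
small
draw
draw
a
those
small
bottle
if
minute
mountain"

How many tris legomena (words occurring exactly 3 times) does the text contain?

3

Frequencies: draw:4, take:3, small:3, bird:3, by:2, cloth:2, a:2, remember:2, minute:2, those:2, wash:2, iron:1, evening:1, find:1, while:1, bottle:1, if:1, mountain:1
Words with frequency 3: bird, small, take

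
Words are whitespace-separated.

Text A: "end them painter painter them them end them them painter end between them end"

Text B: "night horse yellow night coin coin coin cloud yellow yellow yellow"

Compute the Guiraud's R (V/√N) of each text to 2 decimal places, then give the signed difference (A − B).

A: V=4, N=14, R=1.07
B: V=5, N=11, R=1.51
Difference = 1.07 − 1.51 = -0.44

-0.44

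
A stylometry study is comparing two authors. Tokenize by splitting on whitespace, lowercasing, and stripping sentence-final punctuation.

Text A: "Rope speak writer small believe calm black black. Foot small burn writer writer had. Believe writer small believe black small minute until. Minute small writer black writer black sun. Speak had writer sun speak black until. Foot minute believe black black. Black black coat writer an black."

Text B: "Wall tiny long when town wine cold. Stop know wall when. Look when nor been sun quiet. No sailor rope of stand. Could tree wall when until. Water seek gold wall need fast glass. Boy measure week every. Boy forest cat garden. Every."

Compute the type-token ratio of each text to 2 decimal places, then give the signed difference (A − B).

-0.49

TTR(A) = 15/47 = 0.32
TTR(B) = 35/43 = 0.81
Difference = 0.32 − 0.81 = -0.49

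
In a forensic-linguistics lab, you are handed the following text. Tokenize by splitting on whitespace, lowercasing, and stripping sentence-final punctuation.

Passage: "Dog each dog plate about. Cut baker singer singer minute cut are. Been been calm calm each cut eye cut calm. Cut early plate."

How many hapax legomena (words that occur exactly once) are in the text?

Frequencies: cut:5, calm:3, dog:2, each:2, plate:2, singer:2, been:2, about:1, baker:1, minute:1, are:1, eye:1, early:1
Hapax (freq=1): about, are, baker, early, eye, minute

6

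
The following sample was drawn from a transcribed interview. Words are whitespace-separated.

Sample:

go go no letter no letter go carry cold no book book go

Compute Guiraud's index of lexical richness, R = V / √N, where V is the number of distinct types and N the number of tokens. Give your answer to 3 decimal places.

N = 13, V = 6.
√N = 3.605551
R = 6 / 3.605551 = 1.664

1.664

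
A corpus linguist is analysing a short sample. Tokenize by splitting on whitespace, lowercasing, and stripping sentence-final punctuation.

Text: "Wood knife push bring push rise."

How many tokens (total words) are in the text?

6

Tokens: wood, knife, push, bring, push, rise
N = 6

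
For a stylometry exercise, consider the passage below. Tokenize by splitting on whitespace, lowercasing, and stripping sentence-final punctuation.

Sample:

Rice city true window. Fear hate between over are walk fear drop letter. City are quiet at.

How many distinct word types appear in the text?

Distinct types: {are, at, between, city, drop, fear, hate, letter, over, quiet, rice, true, walk, window}
V = 14

14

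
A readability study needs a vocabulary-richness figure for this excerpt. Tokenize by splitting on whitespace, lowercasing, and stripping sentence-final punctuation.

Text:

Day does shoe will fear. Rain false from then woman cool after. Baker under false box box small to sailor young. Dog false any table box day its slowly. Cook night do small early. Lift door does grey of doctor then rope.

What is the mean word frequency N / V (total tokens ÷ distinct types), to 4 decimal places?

1.2353

N = 42 tokens, V = 34 types.
Mean frequency = N / V = 42 / 34 = 1.2353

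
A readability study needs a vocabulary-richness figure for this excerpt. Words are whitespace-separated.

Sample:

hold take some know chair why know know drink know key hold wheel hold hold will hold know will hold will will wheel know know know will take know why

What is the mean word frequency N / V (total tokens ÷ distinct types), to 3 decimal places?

N = 30 tokens, V = 10 types.
Mean frequency = N / V = 30 / 10 = 3.000

3.000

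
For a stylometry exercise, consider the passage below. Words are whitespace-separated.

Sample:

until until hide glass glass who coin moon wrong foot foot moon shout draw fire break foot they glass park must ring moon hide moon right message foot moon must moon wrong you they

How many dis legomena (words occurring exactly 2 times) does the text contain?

5

Frequencies: moon:6, foot:4, glass:3, until:2, hide:2, wrong:2, they:2, must:2, who:1, coin:1, shout:1, draw:1, fire:1, break:1, park:1, ring:1, right:1, message:1, you:1
Words with frequency 2: hide, must, they, until, wrong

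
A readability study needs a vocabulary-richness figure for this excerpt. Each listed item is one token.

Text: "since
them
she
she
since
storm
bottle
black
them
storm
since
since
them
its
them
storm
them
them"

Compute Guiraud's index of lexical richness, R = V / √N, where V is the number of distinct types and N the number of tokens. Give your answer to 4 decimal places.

N = 18, V = 7.
√N = 4.242641
R = 7 / 4.242641 = 1.6499

1.6499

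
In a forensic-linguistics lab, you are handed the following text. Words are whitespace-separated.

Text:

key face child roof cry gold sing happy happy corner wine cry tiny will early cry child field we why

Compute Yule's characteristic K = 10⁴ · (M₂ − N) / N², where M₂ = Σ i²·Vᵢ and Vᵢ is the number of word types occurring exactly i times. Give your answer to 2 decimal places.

250.00

Frequencies: cry:3, child:2, happy:2, key:1, face:1, roof:1, gold:1, sing:1, corner:1, wine:1, tiny:1, will:1, early:1, field:1, we:1, why:1
N = 20. Frequency spectrum: V_1=13, V_2=2, V_3=1
M₂ = 1²·13 + 2²·2 + 3²·1 = 30
K = 10000 × (30 − 20) / 20² = 250.00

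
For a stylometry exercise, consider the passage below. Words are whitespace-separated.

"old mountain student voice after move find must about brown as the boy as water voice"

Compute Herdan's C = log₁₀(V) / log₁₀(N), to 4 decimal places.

0.9518

N = 16, V = 14.
log₁₀(V) = 1.146128, log₁₀(N) = 1.204120
C = 1.146128 / 1.204120 = 0.9518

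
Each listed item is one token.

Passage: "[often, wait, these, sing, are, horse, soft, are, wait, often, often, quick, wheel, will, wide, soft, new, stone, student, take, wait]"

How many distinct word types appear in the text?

Distinct types: {are, horse, new, often, quick, sing, soft, stone, student, take, these, wait, wheel, wide, will}
V = 15

15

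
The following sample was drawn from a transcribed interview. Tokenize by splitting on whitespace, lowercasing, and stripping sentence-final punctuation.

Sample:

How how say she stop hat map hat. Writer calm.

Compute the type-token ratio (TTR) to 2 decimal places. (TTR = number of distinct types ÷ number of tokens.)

0.80

N = 10 tokens, V = 8 types.
TTR = V / N = 8 / 10 = 0.80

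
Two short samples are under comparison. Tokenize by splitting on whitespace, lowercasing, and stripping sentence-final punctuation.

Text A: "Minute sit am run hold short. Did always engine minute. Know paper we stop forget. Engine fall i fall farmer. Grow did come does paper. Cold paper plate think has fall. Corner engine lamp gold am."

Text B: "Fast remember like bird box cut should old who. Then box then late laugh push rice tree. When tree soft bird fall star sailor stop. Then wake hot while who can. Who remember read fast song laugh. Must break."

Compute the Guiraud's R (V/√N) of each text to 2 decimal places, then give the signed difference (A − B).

A: V=27, N=36, R=4.50
B: V=29, N=39, R=4.64
Difference = 4.50 − 4.64 = -0.14

-0.14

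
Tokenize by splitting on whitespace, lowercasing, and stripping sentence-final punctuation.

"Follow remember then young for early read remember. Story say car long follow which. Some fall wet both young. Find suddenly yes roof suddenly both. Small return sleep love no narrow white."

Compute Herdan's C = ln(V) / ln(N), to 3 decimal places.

0.951

N = 32, V = 27.
ln(V) = 3.295837, ln(N) = 3.465736
C = 3.295837 / 3.465736 = 0.951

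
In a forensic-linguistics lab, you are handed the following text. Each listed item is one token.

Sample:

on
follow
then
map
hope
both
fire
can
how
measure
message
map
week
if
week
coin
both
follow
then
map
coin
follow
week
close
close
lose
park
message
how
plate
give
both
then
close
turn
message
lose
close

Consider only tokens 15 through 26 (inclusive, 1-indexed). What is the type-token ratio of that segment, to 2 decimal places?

0.67

Segment tokens 15–26: week, coin, both, follow, then, map, coin, follow, week, close, close, lose
Segment N = 12, segment V = 8.
TTR = 8 / 12 = 0.67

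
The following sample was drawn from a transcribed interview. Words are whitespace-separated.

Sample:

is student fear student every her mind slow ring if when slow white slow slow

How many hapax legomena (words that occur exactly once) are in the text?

9

Frequencies: slow:4, student:2, is:1, fear:1, every:1, her:1, mind:1, ring:1, if:1, when:1, white:1
Hapax (freq=1): every, fear, her, if, is, mind, ring, when, white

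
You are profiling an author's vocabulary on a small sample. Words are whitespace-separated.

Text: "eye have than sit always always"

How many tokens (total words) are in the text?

Tokens: eye, have, than, sit, always, always
N = 6

6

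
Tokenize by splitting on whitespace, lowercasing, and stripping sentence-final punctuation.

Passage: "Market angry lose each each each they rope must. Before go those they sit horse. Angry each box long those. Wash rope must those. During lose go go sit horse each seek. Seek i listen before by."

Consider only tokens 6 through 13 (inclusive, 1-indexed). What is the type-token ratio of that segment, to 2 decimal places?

Segment tokens 6–13: each, they, rope, must, before, go, those, they
Segment N = 8, segment V = 7.
TTR = 7 / 8 = 0.88

0.88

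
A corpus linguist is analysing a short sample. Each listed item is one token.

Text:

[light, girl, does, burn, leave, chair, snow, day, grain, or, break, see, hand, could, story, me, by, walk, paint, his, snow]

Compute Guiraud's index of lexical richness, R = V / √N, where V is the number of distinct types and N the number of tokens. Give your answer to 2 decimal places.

4.36

N = 21, V = 20.
√N = 4.582576
R = 20 / 4.582576 = 4.36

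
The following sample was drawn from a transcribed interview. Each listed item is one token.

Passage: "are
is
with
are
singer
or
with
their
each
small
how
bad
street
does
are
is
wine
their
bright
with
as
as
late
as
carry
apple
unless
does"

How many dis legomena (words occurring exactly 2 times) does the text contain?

3

Frequencies: are:3, with:3, as:3, is:2, their:2, does:2, singer:1, or:1, each:1, small:1, how:1, bad:1, street:1, wine:1, bright:1, late:1, carry:1, apple:1, unless:1
Words with frequency 2: does, is, their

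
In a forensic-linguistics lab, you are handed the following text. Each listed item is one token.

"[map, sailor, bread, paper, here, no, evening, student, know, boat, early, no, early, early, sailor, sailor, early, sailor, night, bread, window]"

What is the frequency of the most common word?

Frequencies: sailor:4, early:4, bread:2, no:2, map:1, paper:1, here:1, evening:1, student:1, know:1, boat:1, night:1, window:1
Most common: 'sailor' with frequency 4.

4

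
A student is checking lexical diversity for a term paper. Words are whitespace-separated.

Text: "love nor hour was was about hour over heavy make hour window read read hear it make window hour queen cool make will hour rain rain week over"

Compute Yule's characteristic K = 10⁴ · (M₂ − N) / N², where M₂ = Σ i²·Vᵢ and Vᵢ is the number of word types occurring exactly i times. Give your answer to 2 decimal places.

459.18

Frequencies: hour:5, make:3, was:2, over:2, window:2, read:2, rain:2, love:1, nor:1, about:1, heavy:1, hear:1, it:1, queen:1, cool:1, will:1, week:1
N = 28. Frequency spectrum: V_1=10, V_2=5, V_3=1, V_5=1
M₂ = 1²·10 + 2²·5 + 3²·1 + 5²·1 = 64
K = 10000 × (64 − 28) / 28² = 459.18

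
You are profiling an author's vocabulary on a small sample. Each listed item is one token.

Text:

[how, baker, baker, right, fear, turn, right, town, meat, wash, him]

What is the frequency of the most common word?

2

Frequencies: baker:2, right:2, how:1, fear:1, turn:1, town:1, meat:1, wash:1, him:1
Most common: 'baker' with frequency 2.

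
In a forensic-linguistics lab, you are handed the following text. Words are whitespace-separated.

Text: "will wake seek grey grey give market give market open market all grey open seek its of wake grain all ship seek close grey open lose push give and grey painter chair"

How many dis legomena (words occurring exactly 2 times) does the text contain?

2

Frequencies: grey:5, seek:3, give:3, market:3, open:3, wake:2, all:2, will:1, its:1, of:1, grain:1, ship:1, close:1, lose:1, push:1, and:1, painter:1, chair:1
Words with frequency 2: all, wake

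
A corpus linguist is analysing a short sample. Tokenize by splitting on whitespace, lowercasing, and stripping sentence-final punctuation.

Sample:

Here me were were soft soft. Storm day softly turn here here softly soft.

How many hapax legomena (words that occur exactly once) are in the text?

Frequencies: here:3, soft:3, were:2, softly:2, me:1, storm:1, day:1, turn:1
Hapax (freq=1): day, me, storm, turn

4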